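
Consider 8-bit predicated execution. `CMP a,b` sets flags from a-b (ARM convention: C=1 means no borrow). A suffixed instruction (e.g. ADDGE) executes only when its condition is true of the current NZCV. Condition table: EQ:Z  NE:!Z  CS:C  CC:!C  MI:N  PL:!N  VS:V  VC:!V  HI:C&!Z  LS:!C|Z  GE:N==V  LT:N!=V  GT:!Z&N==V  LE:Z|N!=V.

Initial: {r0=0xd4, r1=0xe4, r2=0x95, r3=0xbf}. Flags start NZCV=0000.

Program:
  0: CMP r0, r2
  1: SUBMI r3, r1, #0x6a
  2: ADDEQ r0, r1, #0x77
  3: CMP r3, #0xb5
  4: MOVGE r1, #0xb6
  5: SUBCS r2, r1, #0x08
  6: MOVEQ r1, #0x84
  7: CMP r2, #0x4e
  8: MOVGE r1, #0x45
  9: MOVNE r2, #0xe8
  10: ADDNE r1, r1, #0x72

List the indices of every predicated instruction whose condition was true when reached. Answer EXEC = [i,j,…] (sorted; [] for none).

EXEC = [4,5,9,10]

[0] flags=0010 → (cmp)
[1] flags=0010 MI?F → skip
[2] flags=0010 EQ?F → skip
[3] flags=0010 → (cmp)
[4] flags=0010 GE?T → r1=0xb6
[5] flags=0010 CS?T → r2=0xae
[6] flags=0010 EQ?F → skip
[7] flags=0011 → (cmp)
[8] flags=0011 GE?F → skip
[9] flags=0011 NE?T → r2=0xe8
[10] flags=0011 NE?T → r1=0x28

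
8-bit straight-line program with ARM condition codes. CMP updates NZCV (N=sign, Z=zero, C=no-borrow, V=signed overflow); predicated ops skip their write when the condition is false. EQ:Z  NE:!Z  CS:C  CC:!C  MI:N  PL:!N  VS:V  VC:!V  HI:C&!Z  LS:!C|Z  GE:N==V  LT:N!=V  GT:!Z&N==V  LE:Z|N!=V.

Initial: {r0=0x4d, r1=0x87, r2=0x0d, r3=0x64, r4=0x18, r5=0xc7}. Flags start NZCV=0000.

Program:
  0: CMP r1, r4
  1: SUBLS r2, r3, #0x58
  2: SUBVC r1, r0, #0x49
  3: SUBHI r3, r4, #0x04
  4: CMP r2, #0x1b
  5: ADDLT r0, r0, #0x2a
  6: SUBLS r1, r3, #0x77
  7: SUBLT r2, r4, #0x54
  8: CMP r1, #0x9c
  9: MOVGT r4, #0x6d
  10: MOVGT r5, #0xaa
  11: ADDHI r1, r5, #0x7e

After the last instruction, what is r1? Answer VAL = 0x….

0: ✓ CMP  NZCV=0011
1: · SUBLS
2: · SUBVC
3: ✓ SUBHI  r3←0x14
4: ✓ CMP  NZCV=1000
5: ✓ ADDLT  r0←0x77
6: ✓ SUBLS  r1←0x9d
7: ✓ SUBLT  r2←0xc4
8: ✓ CMP  NZCV=0010
9: ✓ MOVGT  r4←0x6d
10: ✓ MOVGT  r5←0xaa
11: ✓ ADDHI  r1←0x28

VAL = 0x28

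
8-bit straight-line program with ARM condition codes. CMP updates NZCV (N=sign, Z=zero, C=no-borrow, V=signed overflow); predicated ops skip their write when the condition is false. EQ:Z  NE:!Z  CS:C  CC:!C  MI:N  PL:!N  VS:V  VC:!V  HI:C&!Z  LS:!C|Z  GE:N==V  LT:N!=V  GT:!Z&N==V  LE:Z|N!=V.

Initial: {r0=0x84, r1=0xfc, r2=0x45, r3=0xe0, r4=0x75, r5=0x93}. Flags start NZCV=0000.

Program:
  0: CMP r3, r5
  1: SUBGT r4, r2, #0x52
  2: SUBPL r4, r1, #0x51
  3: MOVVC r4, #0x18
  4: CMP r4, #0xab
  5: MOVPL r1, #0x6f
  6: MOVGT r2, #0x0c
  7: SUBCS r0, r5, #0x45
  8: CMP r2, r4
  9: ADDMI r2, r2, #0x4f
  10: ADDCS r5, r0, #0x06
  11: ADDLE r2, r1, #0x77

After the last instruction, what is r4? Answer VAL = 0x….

[0] flags=0010 → (cmp)
[1] flags=0010 GT?T → r4=0xf3
[2] flags=0010 PL?T → r4=0xab
[3] flags=0010 VC?T → r4=0x18
[4] flags=0000 → (cmp)
[5] flags=0000 PL?T → r1=0x6f
[6] flags=0000 GT?T → r2=0x0c
[7] flags=0000 CS?F → skip
[8] flags=1000 → (cmp)
[9] flags=1000 MI?T → r2=0x5b
[10] flags=1000 CS?F → skip
[11] flags=1000 LE?T → r2=0xe6

VAL = 0x18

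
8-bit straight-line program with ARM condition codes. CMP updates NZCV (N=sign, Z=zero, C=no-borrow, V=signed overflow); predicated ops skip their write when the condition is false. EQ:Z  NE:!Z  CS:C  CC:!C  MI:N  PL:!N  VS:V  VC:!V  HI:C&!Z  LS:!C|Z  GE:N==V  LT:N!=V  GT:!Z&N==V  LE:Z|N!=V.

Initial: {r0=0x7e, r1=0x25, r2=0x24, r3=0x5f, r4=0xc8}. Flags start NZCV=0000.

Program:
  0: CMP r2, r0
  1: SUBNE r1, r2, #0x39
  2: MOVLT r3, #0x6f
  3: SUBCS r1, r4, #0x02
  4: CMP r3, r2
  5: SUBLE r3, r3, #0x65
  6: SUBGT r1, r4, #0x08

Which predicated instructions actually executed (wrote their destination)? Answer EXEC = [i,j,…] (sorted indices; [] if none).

EXEC = [1,2,6]

[0] flags=1000 → (cmp)
[1] flags=1000 NE?T → r1=0xeb
[2] flags=1000 LT?T → r3=0x6f
[3] flags=1000 CS?F → skip
[4] flags=0010 → (cmp)
[5] flags=0010 LE?F → skip
[6] flags=0010 GT?T → r1=0xc0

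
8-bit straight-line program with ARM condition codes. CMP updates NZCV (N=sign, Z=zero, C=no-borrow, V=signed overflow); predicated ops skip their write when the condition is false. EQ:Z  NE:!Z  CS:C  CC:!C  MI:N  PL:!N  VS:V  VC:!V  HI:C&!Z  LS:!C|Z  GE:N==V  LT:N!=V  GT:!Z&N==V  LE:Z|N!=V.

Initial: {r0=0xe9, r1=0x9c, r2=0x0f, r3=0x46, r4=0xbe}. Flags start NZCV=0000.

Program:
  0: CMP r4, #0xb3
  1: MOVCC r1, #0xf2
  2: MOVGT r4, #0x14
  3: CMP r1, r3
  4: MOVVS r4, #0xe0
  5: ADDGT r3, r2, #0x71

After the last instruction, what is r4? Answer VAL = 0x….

VAL = 0xe0

0: ✓ CMP  NZCV=0010
1: · MOVCC
2: ✓ MOVGT  r4←0x14
3: ✓ CMP  NZCV=0011
4: ✓ MOVVS  r4←0xe0
5: · ADDGT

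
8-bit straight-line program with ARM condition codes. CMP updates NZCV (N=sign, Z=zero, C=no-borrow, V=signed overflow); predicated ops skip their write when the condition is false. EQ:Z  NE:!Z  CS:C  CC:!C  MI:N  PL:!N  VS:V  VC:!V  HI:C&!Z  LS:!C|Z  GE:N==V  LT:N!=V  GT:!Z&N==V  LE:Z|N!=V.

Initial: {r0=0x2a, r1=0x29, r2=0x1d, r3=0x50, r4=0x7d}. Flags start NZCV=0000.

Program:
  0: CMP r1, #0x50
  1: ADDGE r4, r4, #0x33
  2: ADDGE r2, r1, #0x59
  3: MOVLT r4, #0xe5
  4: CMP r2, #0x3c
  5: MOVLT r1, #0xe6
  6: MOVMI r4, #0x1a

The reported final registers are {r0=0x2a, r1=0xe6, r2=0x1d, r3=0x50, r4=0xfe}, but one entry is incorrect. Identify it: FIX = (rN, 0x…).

FIX = (r4, 0x1a)

0: ✓ CMP  NZCV=1000
1: · ADDGE
2: · ADDGE
3: ✓ MOVLT  r4←0xe5
4: ✓ CMP  NZCV=1000
5: ✓ MOVLT  r1←0xe6
6: ✓ MOVMI  r4←0x1a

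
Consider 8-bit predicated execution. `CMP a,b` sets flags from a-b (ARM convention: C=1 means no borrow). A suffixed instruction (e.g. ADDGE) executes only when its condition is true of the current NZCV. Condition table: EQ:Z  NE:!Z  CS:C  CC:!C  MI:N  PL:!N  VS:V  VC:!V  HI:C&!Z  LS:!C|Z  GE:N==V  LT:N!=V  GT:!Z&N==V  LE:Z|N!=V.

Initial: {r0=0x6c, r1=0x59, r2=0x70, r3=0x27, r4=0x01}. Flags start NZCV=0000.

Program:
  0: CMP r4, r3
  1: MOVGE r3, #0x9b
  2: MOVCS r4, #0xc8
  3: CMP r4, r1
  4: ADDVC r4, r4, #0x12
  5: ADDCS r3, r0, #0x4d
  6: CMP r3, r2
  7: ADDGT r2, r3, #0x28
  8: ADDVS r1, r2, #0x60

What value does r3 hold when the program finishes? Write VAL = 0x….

[0] flags=1000 → (cmp)
[1] flags=1000 GE?F → skip
[2] flags=1000 CS?F → skip
[3] flags=1000 → (cmp)
[4] flags=1000 VC?T → r4=0x13
[5] flags=1000 CS?F → skip
[6] flags=1000 → (cmp)
[7] flags=1000 GT?F → skip
[8] flags=1000 VS?F → skip

VAL = 0x27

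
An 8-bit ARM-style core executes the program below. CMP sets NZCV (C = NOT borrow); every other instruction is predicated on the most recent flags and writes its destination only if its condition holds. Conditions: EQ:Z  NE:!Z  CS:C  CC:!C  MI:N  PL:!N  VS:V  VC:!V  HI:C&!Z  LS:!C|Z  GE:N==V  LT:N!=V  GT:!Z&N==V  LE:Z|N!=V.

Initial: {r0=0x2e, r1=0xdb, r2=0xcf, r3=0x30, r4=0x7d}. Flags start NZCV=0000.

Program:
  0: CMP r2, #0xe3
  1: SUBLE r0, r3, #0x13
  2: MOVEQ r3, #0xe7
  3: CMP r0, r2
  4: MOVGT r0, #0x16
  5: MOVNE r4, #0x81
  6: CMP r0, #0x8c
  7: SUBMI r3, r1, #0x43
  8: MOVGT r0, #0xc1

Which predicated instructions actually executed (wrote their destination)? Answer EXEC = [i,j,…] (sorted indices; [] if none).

[0] flags=1000 → (cmp)
[1] flags=1000 LE?T → r0=0x1d
[2] flags=1000 EQ?F → skip
[3] flags=0000 → (cmp)
[4] flags=0000 GT?T → r0=0x16
[5] flags=0000 NE?T → r4=0x81
[6] flags=1001 → (cmp)
[7] flags=1001 MI?T → r3=0x98
[8] flags=1001 GT?T → r0=0xc1

EXEC = [1,4,5,7,8]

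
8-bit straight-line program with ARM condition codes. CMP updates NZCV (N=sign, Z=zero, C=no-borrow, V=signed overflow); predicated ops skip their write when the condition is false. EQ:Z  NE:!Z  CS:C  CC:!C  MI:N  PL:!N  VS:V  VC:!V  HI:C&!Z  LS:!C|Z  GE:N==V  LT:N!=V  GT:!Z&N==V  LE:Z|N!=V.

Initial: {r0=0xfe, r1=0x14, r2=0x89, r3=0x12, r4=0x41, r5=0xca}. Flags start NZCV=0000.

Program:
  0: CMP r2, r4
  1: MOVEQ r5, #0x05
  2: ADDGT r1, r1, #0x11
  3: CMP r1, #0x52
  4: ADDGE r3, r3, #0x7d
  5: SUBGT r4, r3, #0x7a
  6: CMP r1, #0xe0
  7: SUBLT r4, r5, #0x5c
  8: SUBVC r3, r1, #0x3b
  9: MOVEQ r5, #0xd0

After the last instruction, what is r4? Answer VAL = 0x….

VAL = 0x41

[0] flags=0011 → (cmp)
[1] flags=0011 EQ?F → skip
[2] flags=0011 GT?F → skip
[3] flags=1000 → (cmp)
[4] flags=1000 GE?F → skip
[5] flags=1000 GT?F → skip
[6] flags=0000 → (cmp)
[7] flags=0000 LT?F → skip
[8] flags=0000 VC?T → r3=0xd9
[9] flags=0000 EQ?F → skip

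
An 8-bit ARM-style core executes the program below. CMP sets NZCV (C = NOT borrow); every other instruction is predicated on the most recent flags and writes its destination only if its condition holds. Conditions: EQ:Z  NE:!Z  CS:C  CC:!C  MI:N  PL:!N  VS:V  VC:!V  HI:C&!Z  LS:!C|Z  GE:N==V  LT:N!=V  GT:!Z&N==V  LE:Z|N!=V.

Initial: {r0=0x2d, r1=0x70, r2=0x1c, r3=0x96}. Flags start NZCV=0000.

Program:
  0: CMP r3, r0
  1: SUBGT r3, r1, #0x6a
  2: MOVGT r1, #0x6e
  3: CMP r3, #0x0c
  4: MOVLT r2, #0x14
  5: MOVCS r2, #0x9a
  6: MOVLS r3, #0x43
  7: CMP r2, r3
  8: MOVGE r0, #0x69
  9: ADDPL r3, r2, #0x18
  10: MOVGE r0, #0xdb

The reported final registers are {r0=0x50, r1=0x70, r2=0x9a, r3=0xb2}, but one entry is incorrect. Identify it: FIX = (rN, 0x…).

0: ✓ CMP  NZCV=0011
1: · SUBGT
2: · MOVGT
3: ✓ CMP  NZCV=1010
4: ✓ MOVLT  r2←0x14
5: ✓ MOVCS  r2←0x9a
6: · MOVLS
7: ✓ CMP  NZCV=0010
8: ✓ MOVGE  r0←0x69
9: ✓ ADDPL  r3←0xb2
10: ✓ MOVGE  r0←0xdb

FIX = (r0, 0xdb)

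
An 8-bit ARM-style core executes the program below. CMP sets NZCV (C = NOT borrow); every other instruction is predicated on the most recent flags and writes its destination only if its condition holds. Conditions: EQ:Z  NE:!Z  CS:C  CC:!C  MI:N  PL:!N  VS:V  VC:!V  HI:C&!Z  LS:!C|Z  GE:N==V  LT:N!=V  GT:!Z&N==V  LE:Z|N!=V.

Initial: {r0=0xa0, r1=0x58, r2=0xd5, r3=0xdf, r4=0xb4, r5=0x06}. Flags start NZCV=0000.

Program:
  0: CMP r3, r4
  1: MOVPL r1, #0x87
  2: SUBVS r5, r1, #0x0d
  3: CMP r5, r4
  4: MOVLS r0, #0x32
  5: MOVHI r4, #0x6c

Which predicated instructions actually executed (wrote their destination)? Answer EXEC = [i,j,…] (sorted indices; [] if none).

EXEC = [1,4]

[0] flags=0010 → (cmp)
[1] flags=0010 PL?T → r1=0x87
[2] flags=0010 VS?F → skip
[3] flags=0000 → (cmp)
[4] flags=0000 LS?T → r0=0x32
[5] flags=0000 HI?F → skip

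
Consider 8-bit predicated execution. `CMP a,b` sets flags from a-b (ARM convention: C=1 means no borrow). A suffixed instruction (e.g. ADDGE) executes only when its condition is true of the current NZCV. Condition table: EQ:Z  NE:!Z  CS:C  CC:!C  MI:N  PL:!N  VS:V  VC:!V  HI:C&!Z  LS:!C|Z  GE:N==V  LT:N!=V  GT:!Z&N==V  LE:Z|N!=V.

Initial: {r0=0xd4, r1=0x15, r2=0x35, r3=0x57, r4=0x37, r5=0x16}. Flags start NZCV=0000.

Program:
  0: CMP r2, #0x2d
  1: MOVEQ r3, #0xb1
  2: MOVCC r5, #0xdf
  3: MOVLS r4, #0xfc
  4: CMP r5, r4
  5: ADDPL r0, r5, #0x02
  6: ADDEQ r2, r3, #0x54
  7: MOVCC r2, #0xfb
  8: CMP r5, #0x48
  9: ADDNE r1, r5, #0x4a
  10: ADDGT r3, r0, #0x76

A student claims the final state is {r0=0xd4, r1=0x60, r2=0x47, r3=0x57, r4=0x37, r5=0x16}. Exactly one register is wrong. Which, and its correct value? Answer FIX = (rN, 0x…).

0: ✓ CMP  NZCV=0010
1: · MOVEQ
2: · MOVCC
3: · MOVLS
4: ✓ CMP  NZCV=1000
5: · ADDPL
6: · ADDEQ
7: ✓ MOVCC  r2←0xfb
8: ✓ CMP  NZCV=1000
9: ✓ ADDNE  r1←0x60
10: · ADDGT

FIX = (r2, 0xfb)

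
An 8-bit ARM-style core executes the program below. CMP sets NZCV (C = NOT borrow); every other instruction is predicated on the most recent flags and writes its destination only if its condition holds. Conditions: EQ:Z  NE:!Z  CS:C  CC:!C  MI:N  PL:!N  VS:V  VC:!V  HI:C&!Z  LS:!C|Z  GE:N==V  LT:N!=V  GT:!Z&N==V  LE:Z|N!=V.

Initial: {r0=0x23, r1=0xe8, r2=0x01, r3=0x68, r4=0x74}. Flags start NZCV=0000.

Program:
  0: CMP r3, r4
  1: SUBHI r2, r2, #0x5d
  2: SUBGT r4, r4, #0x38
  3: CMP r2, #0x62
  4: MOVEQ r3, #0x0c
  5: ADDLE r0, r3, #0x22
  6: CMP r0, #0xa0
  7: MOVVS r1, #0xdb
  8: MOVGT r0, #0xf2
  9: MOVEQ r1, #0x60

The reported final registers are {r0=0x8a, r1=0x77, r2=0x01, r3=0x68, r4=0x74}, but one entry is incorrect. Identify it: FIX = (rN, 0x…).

FIX = (r1, 0xe8)

0: ✓ CMP  NZCV=1000
1: · SUBHI
2: · SUBGT
3: ✓ CMP  NZCV=1000
4: · MOVEQ
5: ✓ ADDLE  r0←0x8a
6: ✓ CMP  NZCV=1000
7: · MOVVS
8: · MOVGT
9: · MOVEQ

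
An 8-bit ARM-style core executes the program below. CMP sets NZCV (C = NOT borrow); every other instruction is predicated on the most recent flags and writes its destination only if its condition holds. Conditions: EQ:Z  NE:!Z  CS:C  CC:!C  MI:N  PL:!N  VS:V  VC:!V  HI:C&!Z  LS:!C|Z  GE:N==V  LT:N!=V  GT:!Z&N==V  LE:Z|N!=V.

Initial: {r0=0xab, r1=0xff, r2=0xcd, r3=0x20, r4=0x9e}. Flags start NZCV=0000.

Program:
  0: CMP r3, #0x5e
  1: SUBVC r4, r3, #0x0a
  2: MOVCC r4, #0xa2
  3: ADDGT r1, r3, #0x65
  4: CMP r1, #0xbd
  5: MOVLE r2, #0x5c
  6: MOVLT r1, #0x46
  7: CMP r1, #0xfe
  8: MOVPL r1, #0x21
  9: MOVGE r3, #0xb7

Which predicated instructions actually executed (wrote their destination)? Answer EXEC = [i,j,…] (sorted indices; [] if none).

0: ✓ CMP  NZCV=1000
1: ✓ SUBVC  r4←0x16
2: ✓ MOVCC  r4←0xa2
3: · ADDGT
4: ✓ CMP  NZCV=0010
5: · MOVLE
6: · MOVLT
7: ✓ CMP  NZCV=0010
8: ✓ MOVPL  r1←0x21
9: ✓ MOVGE  r3←0xb7

EXEC = [1,2,8,9]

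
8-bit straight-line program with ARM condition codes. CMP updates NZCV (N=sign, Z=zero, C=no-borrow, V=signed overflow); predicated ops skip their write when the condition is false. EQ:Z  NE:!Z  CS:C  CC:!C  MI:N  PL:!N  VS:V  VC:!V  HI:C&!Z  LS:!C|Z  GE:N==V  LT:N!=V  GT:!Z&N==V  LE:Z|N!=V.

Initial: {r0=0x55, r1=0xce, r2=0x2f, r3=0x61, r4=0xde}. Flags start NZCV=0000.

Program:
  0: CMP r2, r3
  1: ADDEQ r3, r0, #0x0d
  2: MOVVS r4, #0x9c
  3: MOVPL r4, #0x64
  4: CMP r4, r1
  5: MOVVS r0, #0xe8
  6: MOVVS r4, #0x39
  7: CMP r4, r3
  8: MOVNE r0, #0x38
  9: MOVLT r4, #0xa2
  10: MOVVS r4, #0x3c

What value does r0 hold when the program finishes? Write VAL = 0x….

0: ✓ CMP  NZCV=1000
1: · ADDEQ
2: · MOVVS
3: · MOVPL
4: ✓ CMP  NZCV=0010
5: · MOVVS
6: · MOVVS
7: ✓ CMP  NZCV=0011
8: ✓ MOVNE  r0←0x38
9: ✓ MOVLT  r4←0xa2
10: ✓ MOVVS  r4←0x3c

VAL = 0x38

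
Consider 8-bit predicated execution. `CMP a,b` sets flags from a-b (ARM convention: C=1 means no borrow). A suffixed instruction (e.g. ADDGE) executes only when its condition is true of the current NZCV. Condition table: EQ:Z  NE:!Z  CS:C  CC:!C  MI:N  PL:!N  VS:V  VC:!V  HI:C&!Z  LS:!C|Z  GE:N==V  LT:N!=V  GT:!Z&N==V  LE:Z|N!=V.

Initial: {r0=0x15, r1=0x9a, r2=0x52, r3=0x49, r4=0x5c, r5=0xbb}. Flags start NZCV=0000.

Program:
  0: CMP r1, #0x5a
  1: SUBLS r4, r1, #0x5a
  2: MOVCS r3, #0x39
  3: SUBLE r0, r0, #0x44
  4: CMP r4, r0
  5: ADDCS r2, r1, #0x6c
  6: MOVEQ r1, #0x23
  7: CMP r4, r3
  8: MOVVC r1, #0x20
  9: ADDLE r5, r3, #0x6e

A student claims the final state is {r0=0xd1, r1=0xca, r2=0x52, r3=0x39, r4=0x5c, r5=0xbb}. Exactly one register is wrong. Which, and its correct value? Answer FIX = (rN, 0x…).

FIX = (r1, 0x20)

0: ✓ CMP  NZCV=0011
1: · SUBLS
2: ✓ MOVCS  r3←0x39
3: ✓ SUBLE  r0←0xd1
4: ✓ CMP  NZCV=1001
5: · ADDCS
6: · MOVEQ
7: ✓ CMP  NZCV=0010
8: ✓ MOVVC  r1←0x20
9: · ADDLE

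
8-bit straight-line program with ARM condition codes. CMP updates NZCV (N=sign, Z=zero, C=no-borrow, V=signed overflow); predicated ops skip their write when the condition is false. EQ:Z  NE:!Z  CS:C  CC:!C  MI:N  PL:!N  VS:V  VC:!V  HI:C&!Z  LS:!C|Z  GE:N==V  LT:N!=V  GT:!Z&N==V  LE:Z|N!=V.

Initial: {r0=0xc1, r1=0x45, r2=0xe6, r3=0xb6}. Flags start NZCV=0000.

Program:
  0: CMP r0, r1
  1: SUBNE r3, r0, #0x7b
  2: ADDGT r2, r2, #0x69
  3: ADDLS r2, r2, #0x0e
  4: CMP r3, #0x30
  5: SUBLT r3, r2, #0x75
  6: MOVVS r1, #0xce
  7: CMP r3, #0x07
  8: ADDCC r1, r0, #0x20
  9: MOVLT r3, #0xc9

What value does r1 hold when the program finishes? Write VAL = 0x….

0: ✓ CMP  NZCV=0011
1: ✓ SUBNE  r3←0x46
2: · ADDGT
3: · ADDLS
4: ✓ CMP  NZCV=0010
5: · SUBLT
6: · MOVVS
7: ✓ CMP  NZCV=0010
8: · ADDCC
9: · MOVLT

VAL = 0x45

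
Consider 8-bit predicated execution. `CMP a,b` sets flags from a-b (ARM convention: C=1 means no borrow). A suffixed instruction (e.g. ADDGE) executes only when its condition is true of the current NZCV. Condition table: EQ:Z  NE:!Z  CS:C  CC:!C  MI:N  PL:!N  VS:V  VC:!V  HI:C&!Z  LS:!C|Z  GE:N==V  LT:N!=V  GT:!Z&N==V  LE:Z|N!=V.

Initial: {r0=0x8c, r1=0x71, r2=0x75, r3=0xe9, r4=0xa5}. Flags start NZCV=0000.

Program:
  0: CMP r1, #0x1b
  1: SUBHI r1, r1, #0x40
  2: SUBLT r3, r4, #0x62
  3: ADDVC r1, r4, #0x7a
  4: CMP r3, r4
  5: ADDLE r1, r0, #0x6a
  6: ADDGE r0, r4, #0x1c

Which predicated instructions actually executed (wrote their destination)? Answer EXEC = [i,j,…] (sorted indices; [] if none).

EXEC = [1,3,6]

0: ✓ CMP  NZCV=0010
1: ✓ SUBHI  r1←0x31
2: · SUBLT
3: ✓ ADDVC  r1←0x1f
4: ✓ CMP  NZCV=0010
5: · ADDLE
6: ✓ ADDGE  r0←0xc1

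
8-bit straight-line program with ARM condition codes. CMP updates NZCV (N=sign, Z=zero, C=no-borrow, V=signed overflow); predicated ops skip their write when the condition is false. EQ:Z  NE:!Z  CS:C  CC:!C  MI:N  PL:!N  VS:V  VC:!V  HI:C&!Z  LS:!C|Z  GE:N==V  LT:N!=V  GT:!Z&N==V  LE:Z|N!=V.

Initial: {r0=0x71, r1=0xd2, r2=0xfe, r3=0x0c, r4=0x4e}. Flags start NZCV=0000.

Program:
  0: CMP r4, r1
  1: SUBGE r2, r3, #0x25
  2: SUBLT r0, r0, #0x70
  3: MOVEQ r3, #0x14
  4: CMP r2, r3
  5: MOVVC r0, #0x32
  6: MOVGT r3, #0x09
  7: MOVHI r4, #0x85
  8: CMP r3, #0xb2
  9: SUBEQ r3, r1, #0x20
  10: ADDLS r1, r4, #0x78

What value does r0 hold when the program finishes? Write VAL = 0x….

VAL = 0x32

0: ✓ CMP  NZCV=0000
1: ✓ SUBGE  r2←0xe7
2: · SUBLT
3: · MOVEQ
4: ✓ CMP  NZCV=1010
5: ✓ MOVVC  r0←0x32
6: · MOVGT
7: ✓ MOVHI  r4←0x85
8: ✓ CMP  NZCV=0000
9: · SUBEQ
10: ✓ ADDLS  r1←0xfd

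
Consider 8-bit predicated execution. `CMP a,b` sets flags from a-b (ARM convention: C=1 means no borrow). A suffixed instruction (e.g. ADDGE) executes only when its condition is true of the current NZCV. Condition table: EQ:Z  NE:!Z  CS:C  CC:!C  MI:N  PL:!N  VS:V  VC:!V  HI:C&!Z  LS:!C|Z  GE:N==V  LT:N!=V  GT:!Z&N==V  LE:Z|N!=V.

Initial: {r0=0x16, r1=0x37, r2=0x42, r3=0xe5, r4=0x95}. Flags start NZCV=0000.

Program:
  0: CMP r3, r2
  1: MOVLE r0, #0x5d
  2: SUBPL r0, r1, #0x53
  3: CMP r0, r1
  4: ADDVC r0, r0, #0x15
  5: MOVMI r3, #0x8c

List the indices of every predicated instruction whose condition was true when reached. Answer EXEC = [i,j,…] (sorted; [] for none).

0: ✓ CMP  NZCV=1010
1: ✓ MOVLE  r0←0x5d
2: · SUBPL
3: ✓ CMP  NZCV=0010
4: ✓ ADDVC  r0←0x72
5: · MOVMI

EXEC = [1,4]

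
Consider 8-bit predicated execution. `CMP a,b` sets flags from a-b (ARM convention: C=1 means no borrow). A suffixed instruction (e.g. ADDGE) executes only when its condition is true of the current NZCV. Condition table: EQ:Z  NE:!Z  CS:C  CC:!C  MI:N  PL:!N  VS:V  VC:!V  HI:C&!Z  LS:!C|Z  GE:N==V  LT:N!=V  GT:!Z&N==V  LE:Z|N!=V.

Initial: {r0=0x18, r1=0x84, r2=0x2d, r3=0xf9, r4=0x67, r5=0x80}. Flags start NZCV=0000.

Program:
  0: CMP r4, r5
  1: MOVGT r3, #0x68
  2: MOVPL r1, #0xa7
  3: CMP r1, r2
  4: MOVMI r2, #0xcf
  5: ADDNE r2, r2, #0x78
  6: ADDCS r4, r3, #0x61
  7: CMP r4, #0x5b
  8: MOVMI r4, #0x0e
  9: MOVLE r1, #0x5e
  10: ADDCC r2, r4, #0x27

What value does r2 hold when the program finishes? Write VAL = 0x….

[0] flags=1001 → (cmp)
[1] flags=1001 GT?T → r3=0x68
[2] flags=1001 PL?F → skip
[3] flags=0011 → (cmp)
[4] flags=0011 MI?F → skip
[5] flags=0011 NE?T → r2=0xa5
[6] flags=0011 CS?T → r4=0xc9
[7] flags=0011 → (cmp)
[8] flags=0011 MI?F → skip
[9] flags=0011 LE?T → r1=0x5e
[10] flags=0011 CC?F → skip

VAL = 0xa5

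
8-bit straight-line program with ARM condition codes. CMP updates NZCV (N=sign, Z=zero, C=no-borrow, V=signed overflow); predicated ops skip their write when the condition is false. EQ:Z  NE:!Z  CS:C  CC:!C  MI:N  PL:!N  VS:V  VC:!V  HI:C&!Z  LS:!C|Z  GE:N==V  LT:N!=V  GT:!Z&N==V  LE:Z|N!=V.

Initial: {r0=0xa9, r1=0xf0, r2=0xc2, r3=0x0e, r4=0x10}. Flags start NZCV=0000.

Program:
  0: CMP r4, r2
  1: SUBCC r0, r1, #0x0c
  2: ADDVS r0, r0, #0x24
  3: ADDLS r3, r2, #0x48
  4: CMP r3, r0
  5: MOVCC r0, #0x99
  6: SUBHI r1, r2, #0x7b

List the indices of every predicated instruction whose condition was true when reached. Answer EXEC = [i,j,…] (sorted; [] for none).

[0] flags=0000 → (cmp)
[1] flags=0000 CC?T → r0=0xe4
[2] flags=0000 VS?F → skip
[3] flags=0000 LS?T → r3=0x0a
[4] flags=0000 → (cmp)
[5] flags=0000 CC?T → r0=0x99
[6] flags=0000 HI?F → skip

EXEC = [1,3,5]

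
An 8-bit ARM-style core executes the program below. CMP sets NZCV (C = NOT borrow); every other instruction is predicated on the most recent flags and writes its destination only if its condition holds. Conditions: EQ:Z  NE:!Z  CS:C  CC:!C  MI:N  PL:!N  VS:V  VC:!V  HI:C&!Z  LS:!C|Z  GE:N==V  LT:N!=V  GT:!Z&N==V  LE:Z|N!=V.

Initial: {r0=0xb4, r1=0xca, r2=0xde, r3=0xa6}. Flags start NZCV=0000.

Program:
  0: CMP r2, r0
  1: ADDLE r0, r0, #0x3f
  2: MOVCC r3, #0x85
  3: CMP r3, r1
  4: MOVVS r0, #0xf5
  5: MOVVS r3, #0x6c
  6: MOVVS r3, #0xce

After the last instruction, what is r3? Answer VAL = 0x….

[0] flags=0010 → (cmp)
[1] flags=0010 LE?F → skip
[2] flags=0010 CC?F → skip
[3] flags=1000 → (cmp)
[4] flags=1000 VS?F → skip
[5] flags=1000 VS?F → skip
[6] flags=1000 VS?F → skip

VAL = 0xa6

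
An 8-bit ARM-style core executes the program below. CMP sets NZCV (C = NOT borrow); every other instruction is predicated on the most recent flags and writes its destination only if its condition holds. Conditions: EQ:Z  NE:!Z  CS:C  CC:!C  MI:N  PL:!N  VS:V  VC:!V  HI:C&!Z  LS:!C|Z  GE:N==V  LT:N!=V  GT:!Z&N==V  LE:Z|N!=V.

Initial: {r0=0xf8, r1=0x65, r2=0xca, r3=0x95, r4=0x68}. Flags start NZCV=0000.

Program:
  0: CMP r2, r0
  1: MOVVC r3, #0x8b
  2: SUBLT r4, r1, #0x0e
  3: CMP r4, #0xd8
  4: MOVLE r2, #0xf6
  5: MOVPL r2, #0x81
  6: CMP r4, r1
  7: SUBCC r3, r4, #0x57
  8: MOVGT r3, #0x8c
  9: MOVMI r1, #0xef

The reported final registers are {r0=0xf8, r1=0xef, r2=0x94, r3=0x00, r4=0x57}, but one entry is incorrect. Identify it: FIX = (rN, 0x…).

0: ✓ CMP  NZCV=1000
1: ✓ MOVVC  r3←0x8b
2: ✓ SUBLT  r4←0x57
3: ✓ CMP  NZCV=0000
4: · MOVLE
5: ✓ MOVPL  r2←0x81
6: ✓ CMP  NZCV=1000
7: ✓ SUBCC  r3←0x00
8: · MOVGT
9: ✓ MOVMI  r1←0xef

FIX = (r2, 0x81)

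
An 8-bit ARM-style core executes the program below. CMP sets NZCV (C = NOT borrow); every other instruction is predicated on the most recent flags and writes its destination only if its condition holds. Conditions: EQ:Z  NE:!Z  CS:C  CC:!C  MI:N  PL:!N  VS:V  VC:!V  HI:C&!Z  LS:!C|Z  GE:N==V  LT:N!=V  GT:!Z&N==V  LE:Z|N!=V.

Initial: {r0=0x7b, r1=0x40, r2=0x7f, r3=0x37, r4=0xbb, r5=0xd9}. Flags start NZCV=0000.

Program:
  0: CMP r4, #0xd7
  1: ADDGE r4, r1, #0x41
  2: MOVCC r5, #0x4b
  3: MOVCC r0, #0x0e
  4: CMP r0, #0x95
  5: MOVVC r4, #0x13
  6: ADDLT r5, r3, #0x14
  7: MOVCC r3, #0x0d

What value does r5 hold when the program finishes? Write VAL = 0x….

VAL = 0x4b

0: ✓ CMP  NZCV=1000
1: · ADDGE
2: ✓ MOVCC  r5←0x4b
3: ✓ MOVCC  r0←0x0e
4: ✓ CMP  NZCV=0000
5: ✓ MOVVC  r4←0x13
6: · ADDLT
7: ✓ MOVCC  r3←0x0d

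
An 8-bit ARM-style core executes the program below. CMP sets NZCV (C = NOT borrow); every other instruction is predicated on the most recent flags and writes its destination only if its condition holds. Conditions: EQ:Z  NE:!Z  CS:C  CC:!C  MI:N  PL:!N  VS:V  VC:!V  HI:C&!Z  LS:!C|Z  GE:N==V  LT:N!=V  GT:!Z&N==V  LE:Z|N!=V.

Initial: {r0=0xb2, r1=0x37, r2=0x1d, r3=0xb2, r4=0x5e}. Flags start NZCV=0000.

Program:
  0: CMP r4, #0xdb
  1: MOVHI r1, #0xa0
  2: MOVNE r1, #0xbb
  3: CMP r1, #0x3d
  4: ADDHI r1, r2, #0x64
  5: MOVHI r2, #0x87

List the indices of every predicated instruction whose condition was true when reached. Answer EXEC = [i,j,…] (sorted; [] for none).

0: ✓ CMP  NZCV=1001
1: · MOVHI
2: ✓ MOVNE  r1←0xbb
3: ✓ CMP  NZCV=0011
4: ✓ ADDHI  r1←0x81
5: ✓ MOVHI  r2←0x87

EXEC = [2,4,5]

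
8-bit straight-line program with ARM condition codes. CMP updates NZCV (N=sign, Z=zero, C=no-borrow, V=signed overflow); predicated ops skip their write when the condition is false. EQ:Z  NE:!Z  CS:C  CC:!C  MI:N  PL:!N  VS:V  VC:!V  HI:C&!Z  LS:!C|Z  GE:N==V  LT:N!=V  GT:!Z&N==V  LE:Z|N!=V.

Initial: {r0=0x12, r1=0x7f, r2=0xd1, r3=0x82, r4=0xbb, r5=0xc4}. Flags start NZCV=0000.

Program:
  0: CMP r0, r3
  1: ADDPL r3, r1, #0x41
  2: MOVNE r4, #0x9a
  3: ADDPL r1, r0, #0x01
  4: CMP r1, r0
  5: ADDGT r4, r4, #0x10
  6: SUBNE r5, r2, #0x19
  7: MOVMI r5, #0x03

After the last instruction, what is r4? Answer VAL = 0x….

[0] flags=1001 → (cmp)
[1] flags=1001 PL?F → skip
[2] flags=1001 NE?T → r4=0x9a
[3] flags=1001 PL?F → skip
[4] flags=0010 → (cmp)
[5] flags=0010 GT?T → r4=0xaa
[6] flags=0010 NE?T → r5=0xb8
[7] flags=0010 MI?F → skip

VAL = 0xaa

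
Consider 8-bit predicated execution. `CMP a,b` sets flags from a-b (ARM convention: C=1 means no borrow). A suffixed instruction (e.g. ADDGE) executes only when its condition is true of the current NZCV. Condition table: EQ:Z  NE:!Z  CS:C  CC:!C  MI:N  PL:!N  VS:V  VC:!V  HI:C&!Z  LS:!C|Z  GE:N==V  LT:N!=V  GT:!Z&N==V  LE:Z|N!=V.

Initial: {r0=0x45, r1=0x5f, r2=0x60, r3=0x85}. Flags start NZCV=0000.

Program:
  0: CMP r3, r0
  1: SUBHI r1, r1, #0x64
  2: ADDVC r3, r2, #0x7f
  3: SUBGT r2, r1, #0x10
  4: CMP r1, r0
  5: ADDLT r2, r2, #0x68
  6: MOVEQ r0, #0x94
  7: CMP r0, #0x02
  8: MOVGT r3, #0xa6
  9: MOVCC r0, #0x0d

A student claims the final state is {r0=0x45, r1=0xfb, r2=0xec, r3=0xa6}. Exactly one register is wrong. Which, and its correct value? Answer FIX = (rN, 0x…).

FIX = (r2, 0xc8)

[0] flags=0011 → (cmp)
[1] flags=0011 HI?T → r1=0xfb
[2] flags=0011 VC?F → skip
[3] flags=0011 GT?F → skip
[4] flags=1010 → (cmp)
[5] flags=1010 LT?T → r2=0xc8
[6] flags=1010 EQ?F → skip
[7] flags=0010 → (cmp)
[8] flags=0010 GT?T → r3=0xa6
[9] flags=0010 CC?F → skip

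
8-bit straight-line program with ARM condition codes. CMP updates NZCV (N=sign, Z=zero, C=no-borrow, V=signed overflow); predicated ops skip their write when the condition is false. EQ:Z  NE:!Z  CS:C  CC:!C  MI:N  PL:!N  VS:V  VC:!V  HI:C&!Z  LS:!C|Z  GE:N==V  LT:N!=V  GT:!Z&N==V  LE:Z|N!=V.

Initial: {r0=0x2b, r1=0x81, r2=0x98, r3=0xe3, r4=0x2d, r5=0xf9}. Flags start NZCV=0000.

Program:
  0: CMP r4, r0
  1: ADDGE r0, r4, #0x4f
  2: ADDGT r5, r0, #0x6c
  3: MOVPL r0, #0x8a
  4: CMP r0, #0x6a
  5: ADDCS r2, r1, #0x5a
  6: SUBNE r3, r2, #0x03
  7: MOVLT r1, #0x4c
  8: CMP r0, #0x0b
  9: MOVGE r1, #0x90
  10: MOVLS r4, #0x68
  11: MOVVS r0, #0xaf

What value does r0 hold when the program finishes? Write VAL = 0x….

VAL = 0xaf

0: ✓ CMP  NZCV=0010
1: ✓ ADDGE  r0←0x7c
2: ✓ ADDGT  r5←0xe8
3: ✓ MOVPL  r0←0x8a
4: ✓ CMP  NZCV=0011
5: ✓ ADDCS  r2←0xdb
6: ✓ SUBNE  r3←0xd8
7: ✓ MOVLT  r1←0x4c
8: ✓ CMP  NZCV=0011
9: · MOVGE
10: · MOVLS
11: ✓ MOVVS  r0←0xaf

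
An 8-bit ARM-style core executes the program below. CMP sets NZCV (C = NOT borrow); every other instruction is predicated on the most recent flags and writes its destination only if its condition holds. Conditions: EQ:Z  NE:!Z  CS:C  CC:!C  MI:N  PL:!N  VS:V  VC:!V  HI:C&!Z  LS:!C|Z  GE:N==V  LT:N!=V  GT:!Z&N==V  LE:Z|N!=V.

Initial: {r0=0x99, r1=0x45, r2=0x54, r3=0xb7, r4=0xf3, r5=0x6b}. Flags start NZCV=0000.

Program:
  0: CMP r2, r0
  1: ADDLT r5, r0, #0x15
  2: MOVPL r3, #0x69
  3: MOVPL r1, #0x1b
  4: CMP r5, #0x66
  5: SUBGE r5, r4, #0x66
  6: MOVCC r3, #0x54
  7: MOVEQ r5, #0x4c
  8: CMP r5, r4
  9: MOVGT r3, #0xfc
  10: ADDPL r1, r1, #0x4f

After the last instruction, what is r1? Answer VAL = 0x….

0: ✓ CMP  NZCV=1001
1: · ADDLT
2: · MOVPL
3: · MOVPL
4: ✓ CMP  NZCV=0010
5: ✓ SUBGE  r5←0x8d
6: · MOVCC
7: · MOVEQ
8: ✓ CMP  NZCV=1000
9: · MOVGT
10: · ADDPL

VAL = 0x45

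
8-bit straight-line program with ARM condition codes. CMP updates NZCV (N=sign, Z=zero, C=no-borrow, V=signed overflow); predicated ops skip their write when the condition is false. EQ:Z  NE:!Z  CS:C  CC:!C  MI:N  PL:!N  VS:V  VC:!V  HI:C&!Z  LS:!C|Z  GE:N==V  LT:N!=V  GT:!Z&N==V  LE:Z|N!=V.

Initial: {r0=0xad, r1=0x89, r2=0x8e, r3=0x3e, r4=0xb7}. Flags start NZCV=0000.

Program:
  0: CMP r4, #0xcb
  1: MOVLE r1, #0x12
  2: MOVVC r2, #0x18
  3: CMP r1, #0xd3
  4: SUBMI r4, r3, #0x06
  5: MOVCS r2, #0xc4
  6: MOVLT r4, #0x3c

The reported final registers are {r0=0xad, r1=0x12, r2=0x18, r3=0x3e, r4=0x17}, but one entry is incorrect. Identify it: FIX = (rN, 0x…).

FIX = (r4, 0xb7)

0: ✓ CMP  NZCV=1000
1: ✓ MOVLE  r1←0x12
2: ✓ MOVVC  r2←0x18
3: ✓ CMP  NZCV=0000
4: · SUBMI
5: · MOVCS
6: · MOVLT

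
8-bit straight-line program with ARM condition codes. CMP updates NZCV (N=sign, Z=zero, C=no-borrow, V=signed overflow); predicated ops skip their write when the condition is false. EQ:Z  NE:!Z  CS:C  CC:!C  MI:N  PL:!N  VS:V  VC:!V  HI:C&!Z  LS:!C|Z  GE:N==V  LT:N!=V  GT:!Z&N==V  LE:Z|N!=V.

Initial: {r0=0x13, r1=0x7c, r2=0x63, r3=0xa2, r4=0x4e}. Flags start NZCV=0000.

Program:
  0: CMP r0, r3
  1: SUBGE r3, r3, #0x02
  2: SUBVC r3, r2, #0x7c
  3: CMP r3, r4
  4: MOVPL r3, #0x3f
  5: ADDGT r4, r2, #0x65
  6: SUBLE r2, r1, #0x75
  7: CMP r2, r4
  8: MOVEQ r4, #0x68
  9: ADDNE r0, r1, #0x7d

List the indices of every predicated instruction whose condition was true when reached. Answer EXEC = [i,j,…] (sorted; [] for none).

EXEC = [1,2,6,9]

[0] flags=0000 → (cmp)
[1] flags=0000 GE?T → r3=0xa0
[2] flags=0000 VC?T → r3=0xe7
[3] flags=1010 → (cmp)
[4] flags=1010 PL?F → skip
[5] flags=1010 GT?F → skip
[6] flags=1010 LE?T → r2=0x07
[7] flags=1000 → (cmp)
[8] flags=1000 EQ?F → skip
[9] flags=1000 NE?T → r0=0xf9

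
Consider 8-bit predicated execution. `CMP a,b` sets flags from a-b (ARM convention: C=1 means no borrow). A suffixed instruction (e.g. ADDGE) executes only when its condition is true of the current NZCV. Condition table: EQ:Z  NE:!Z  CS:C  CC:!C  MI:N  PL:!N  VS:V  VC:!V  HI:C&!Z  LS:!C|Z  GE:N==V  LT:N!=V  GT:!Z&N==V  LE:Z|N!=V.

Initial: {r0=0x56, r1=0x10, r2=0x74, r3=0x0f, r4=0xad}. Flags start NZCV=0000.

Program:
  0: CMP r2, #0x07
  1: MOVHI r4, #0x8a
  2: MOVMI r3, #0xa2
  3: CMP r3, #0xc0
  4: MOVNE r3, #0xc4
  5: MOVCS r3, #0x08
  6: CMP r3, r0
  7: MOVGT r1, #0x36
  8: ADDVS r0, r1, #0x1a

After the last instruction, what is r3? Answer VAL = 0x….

VAL = 0xc4

[0] flags=0010 → (cmp)
[1] flags=0010 HI?T → r4=0x8a
[2] flags=0010 MI?F → skip
[3] flags=0000 → (cmp)
[4] flags=0000 NE?T → r3=0xc4
[5] flags=0000 CS?F → skip
[6] flags=0011 → (cmp)
[7] flags=0011 GT?F → skip
[8] flags=0011 VS?T → r0=0x2a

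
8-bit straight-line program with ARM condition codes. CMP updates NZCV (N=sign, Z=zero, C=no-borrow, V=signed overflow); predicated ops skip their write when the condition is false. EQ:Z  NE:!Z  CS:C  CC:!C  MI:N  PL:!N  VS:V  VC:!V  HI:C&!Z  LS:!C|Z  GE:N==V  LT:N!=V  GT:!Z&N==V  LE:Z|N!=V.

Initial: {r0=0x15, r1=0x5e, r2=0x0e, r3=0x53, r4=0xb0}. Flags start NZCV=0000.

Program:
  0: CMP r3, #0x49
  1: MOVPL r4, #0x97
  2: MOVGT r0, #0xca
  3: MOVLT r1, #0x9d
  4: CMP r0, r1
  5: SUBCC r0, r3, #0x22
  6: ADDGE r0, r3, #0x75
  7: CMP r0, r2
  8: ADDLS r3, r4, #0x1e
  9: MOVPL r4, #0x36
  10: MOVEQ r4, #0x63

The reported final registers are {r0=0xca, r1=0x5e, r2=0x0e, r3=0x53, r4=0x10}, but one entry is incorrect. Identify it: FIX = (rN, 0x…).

[0] flags=0010 → (cmp)
[1] flags=0010 PL?T → r4=0x97
[2] flags=0010 GT?T → r0=0xca
[3] flags=0010 LT?F → skip
[4] flags=0011 → (cmp)
[5] flags=0011 CC?F → skip
[6] flags=0011 GE?F → skip
[7] flags=1010 → (cmp)
[8] flags=1010 LS?F → skip
[9] flags=1010 PL?F → skip
[10] flags=1010 EQ?F → skip

FIX = (r4, 0x97)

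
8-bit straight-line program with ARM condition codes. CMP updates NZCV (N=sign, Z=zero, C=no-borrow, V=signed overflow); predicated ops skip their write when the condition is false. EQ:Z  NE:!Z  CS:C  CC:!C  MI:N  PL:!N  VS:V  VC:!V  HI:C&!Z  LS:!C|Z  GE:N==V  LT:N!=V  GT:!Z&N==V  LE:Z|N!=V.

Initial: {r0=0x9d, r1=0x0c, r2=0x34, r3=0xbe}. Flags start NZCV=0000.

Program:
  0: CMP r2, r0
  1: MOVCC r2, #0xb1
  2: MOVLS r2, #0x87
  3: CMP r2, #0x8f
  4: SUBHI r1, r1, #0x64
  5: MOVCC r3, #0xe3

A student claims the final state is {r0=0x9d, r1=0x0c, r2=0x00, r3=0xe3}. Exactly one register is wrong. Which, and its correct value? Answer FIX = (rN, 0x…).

FIX = (r2, 0x87)

[0] flags=1001 → (cmp)
[1] flags=1001 CC?T → r2=0xb1
[2] flags=1001 LS?T → r2=0x87
[3] flags=1000 → (cmp)
[4] flags=1000 HI?F → skip
[5] flags=1000 CC?T → r3=0xe3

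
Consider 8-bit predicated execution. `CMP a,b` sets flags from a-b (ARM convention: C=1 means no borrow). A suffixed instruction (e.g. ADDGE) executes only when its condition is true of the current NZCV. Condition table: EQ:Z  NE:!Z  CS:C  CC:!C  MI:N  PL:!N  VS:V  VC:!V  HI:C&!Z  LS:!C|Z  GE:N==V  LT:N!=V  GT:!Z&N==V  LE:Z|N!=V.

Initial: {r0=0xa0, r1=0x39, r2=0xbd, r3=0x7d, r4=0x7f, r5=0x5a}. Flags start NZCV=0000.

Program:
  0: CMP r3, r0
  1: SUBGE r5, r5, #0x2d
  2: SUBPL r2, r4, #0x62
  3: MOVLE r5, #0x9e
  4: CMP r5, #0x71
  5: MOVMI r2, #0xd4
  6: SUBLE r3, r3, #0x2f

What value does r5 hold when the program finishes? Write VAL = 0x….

VAL = 0x2d

[0] flags=1001 → (cmp)
[1] flags=1001 GE?T → r5=0x2d
[2] flags=1001 PL?F → skip
[3] flags=1001 LE?F → skip
[4] flags=1000 → (cmp)
[5] flags=1000 MI?T → r2=0xd4
[6] flags=1000 LE?T → r3=0x4e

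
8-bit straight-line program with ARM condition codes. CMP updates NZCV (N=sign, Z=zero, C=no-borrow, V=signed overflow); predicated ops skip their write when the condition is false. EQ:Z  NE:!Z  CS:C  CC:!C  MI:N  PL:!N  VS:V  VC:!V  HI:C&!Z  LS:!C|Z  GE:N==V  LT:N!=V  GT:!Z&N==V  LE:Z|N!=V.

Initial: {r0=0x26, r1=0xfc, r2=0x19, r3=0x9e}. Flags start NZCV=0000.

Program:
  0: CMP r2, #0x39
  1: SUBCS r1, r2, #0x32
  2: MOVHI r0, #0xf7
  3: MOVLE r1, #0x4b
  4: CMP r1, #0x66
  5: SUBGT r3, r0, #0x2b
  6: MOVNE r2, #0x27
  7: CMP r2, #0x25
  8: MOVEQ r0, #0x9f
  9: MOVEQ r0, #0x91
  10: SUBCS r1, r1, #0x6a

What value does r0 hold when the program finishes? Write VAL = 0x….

[0] flags=1000 → (cmp)
[1] flags=1000 CS?F → skip
[2] flags=1000 HI?F → skip
[3] flags=1000 LE?T → r1=0x4b
[4] flags=1000 → (cmp)
[5] flags=1000 GT?F → skip
[6] flags=1000 NE?T → r2=0x27
[7] flags=0010 → (cmp)
[8] flags=0010 EQ?F → skip
[9] flags=0010 EQ?F → skip
[10] flags=0010 CS?T → r1=0xe1

VAL = 0x26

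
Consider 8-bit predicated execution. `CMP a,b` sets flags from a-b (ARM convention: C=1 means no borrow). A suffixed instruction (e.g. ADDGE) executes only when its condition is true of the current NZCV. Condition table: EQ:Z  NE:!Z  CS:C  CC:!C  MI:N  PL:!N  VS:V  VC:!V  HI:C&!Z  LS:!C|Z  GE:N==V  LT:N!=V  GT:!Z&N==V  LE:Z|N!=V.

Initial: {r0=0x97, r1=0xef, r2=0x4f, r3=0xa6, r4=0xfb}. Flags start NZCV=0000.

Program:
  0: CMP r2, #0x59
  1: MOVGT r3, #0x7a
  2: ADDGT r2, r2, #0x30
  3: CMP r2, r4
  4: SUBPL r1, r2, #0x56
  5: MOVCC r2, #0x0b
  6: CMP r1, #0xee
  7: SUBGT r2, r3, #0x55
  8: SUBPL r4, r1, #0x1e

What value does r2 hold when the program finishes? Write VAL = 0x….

VAL = 0x51

0: ✓ CMP  NZCV=1000
1: · MOVGT
2: · ADDGT
3: ✓ CMP  NZCV=0000
4: ✓ SUBPL  r1←0xf9
5: ✓ MOVCC  r2←0x0b
6: ✓ CMP  NZCV=0010
7: ✓ SUBGT  r2←0x51
8: ✓ SUBPL  r4←0xdb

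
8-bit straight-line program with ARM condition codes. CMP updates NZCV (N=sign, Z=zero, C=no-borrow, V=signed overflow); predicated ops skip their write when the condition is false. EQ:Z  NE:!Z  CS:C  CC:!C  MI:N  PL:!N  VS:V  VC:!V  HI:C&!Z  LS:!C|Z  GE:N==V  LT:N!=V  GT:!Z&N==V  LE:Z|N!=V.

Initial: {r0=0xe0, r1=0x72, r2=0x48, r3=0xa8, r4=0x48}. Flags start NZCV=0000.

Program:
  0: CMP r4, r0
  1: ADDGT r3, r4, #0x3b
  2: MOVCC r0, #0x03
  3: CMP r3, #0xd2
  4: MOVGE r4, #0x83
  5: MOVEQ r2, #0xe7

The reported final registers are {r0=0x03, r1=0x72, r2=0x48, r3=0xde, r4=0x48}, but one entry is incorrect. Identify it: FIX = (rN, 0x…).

FIX = (r3, 0x83)

[0] flags=0000 → (cmp)
[1] flags=0000 GT?T → r3=0x83
[2] flags=0000 CC?T → r0=0x03
[3] flags=1000 → (cmp)
[4] flags=1000 GE?F → skip
[5] flags=1000 EQ?F → skip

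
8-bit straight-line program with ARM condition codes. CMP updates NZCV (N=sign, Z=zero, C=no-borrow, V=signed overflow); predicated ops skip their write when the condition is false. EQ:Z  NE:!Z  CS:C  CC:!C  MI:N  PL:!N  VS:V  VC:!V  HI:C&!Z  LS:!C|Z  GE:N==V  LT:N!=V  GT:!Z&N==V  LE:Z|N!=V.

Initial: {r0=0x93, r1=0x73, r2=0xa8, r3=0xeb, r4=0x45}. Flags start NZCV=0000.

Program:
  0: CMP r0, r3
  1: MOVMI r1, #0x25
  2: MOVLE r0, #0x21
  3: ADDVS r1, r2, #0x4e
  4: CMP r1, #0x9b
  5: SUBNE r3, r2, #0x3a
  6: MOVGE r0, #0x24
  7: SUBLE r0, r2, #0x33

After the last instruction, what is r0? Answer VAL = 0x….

0: ✓ CMP  NZCV=1000
1: ✓ MOVMI  r1←0x25
2: ✓ MOVLE  r0←0x21
3: · ADDVS
4: ✓ CMP  NZCV=1001
5: ✓ SUBNE  r3←0x6e
6: ✓ MOVGE  r0←0x24
7: · SUBLE

VAL = 0x24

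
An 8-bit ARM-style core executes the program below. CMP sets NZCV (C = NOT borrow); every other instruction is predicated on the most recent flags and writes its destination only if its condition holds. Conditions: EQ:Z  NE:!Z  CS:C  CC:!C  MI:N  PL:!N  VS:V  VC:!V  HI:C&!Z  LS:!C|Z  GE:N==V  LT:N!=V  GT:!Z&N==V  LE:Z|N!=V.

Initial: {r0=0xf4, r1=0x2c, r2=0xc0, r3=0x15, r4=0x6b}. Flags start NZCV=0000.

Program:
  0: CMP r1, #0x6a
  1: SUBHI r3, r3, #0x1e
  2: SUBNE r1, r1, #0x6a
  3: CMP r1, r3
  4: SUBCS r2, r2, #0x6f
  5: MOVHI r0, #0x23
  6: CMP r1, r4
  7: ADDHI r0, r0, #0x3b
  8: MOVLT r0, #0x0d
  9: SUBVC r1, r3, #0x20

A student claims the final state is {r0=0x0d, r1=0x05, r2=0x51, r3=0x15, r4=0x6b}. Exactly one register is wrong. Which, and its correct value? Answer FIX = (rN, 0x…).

FIX = (r1, 0xc2)

0: ✓ CMP  NZCV=1000
1: · SUBHI
2: ✓ SUBNE  r1←0xc2
3: ✓ CMP  NZCV=1010
4: ✓ SUBCS  r2←0x51
5: ✓ MOVHI  r0←0x23
6: ✓ CMP  NZCV=0011
7: ✓ ADDHI  r0←0x5e
8: ✓ MOVLT  r0←0x0d
9: · SUBVC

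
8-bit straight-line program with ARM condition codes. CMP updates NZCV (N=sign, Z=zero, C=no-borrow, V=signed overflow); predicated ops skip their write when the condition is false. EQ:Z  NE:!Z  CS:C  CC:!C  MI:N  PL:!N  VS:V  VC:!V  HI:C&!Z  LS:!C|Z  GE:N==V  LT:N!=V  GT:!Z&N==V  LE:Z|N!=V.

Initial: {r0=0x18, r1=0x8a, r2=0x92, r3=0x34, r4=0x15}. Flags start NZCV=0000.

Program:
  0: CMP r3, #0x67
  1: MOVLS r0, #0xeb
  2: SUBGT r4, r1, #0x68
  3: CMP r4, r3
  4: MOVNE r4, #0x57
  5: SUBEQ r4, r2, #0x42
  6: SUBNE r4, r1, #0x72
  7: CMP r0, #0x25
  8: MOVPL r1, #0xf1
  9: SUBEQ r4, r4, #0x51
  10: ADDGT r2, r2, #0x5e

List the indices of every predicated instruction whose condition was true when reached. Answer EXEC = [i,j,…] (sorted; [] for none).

EXEC = [1,4,6]

0: ✓ CMP  NZCV=1000
1: ✓ MOVLS  r0←0xeb
2: · SUBGT
3: ✓ CMP  NZCV=1000
4: ✓ MOVNE  r4←0x57
5: · SUBEQ
6: ✓ SUBNE  r4←0x18
7: ✓ CMP  NZCV=1010
8: · MOVPL
9: · SUBEQ
10: · ADDGT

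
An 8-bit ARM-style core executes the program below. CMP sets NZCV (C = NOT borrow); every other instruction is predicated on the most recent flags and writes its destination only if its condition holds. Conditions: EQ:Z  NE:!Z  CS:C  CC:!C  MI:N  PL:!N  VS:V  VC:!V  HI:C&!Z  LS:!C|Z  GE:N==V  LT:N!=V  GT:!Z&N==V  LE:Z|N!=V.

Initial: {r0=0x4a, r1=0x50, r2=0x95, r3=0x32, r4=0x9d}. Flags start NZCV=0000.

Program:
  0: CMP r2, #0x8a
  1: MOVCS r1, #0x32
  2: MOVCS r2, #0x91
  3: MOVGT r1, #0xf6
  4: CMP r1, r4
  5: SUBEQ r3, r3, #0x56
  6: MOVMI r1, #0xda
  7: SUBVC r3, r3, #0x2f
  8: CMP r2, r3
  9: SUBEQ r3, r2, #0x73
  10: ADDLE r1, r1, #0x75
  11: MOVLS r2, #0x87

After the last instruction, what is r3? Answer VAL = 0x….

0: ✓ CMP  NZCV=0010
1: ✓ MOVCS  r1←0x32
2: ✓ MOVCS  r2←0x91
3: ✓ MOVGT  r1←0xf6
4: ✓ CMP  NZCV=0010
5: · SUBEQ
6: · MOVMI
7: ✓ SUBVC  r3←0x03
8: ✓ CMP  NZCV=1010
9: · SUBEQ
10: ✓ ADDLE  r1←0x6b
11: · MOVLS

VAL = 0x03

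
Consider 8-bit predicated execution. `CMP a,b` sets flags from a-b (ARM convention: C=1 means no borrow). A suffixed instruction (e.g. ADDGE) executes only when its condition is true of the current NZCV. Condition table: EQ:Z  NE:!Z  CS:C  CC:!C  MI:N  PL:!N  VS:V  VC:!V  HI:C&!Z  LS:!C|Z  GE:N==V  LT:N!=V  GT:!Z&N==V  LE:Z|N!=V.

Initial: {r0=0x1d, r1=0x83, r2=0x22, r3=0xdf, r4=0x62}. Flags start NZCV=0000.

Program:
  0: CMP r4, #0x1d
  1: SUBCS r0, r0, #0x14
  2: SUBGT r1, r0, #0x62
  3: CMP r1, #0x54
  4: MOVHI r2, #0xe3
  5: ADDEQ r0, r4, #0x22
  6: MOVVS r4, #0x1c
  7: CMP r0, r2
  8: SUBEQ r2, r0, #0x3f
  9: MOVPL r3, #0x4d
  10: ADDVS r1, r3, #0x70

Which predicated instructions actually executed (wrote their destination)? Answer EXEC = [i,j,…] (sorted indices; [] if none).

EXEC = [1,2,4,6,9]

[0] flags=0010 → (cmp)
[1] flags=0010 CS?T → r0=0x09
[2] flags=0010 GT?T → r1=0xa7
[3] flags=0011 → (cmp)
[4] flags=0011 HI?T → r2=0xe3
[5] flags=0011 EQ?F → skip
[6] flags=0011 VS?T → r4=0x1c
[7] flags=0000 → (cmp)
[8] flags=0000 EQ?F → skip
[9] flags=0000 PL?T → r3=0x4d
[10] flags=0000 VS?F → skip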